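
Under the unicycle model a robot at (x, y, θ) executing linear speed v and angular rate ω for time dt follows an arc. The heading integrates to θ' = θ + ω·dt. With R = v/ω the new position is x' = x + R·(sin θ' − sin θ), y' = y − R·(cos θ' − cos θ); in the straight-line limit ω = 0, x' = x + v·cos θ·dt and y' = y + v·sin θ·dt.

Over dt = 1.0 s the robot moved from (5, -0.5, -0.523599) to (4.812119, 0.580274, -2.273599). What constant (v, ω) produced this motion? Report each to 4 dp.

v = -1.2500, ω = -1.7500

Δθ = -2.273599 − -0.523599 = -1.750000
ω = Δθ/dt = -1.750000/1.0 = -1.7500
R = −Δy/(cos θ' − cos θ) = 0.7143
v = R·ω = 0.7143·-1.7500 = -1.2500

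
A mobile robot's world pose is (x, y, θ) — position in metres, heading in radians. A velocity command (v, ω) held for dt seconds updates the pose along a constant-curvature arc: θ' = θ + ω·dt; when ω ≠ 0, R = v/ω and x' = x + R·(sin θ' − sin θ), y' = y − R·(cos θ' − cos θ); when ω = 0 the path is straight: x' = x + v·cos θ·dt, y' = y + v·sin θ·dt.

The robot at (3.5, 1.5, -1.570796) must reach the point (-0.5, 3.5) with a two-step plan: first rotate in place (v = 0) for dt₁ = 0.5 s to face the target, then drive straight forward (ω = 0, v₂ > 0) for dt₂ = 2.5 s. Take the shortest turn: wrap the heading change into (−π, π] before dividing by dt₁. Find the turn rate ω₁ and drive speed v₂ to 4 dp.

ω₁ = -4.0689, v₂ = 1.7889

heading to target = atan2(3.5−1.5, -0.5−3.5) = 2.6779
Δθ = wrap(2.6779 − -1.5708) = -2.0344; ω₁ = Δθ/dt₁ = -4.0689
distance = √((-0.5−3.5)² + (3.5−1.5)²) = 4.4721; v₂ = distance/dt₂ = 1.7889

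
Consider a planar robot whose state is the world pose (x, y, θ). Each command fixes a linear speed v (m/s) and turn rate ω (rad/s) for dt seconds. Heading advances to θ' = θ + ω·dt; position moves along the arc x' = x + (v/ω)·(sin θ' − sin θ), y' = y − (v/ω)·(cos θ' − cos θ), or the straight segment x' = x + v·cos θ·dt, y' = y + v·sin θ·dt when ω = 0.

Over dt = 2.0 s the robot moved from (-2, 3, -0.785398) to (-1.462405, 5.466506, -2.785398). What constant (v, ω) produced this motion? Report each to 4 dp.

v = -1.5000, ω = -1.0000

Δθ = -2.785398 − -0.785398 = -2.000000
ω = Δθ/dt = -2.000000/2.0 = -1.0000
R = −Δy/(cos θ' − cos θ) = 1.5000
v = R·ω = 1.5000·-1.0000 = -1.5000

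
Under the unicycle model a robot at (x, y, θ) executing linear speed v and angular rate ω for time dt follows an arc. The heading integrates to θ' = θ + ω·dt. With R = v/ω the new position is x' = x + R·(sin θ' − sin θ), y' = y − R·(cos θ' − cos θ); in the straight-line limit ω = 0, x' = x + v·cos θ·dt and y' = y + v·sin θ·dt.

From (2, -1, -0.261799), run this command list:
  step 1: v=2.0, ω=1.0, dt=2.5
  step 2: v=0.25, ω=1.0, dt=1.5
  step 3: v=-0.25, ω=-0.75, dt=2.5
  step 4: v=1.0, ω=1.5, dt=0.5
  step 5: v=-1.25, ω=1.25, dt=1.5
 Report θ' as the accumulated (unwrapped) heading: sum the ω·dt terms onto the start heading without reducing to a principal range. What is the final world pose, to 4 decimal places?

step 1: θ'=2.2382 (R=2.0000) → pose (4.0885, 2.1698, 2.2382)
step 2: θ'=3.7382 (R=0.2500) → pose (3.7517, 2.2218, 3.7382)
step 3: θ'=1.8632 (R=0.3333) → pose (4.2581, 2.0422, 1.8632)
step 4: θ'=2.6132 (R=0.6667) → pose (3.9559, 2.4257, 2.6132)
step 5: θ'=4.4882 (R=-1.0000) → pose (5.4350, 3.0670, 4.4882)

(5.4350, 3.0670, 4.4882)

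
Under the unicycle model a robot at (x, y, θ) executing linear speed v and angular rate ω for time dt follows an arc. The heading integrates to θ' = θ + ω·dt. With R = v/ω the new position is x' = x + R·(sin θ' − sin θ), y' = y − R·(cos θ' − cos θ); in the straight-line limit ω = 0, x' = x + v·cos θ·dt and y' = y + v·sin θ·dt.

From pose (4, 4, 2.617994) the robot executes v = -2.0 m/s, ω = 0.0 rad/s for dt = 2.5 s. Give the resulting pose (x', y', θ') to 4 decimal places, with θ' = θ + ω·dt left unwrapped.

(8.3301, 1.5000, 2.6180)

θ' = 2.6180 + 0.0·2.5 = 2.6180
ω = 0 → straight: x' = 4 + -2.0·cos(2.6180)·2.5 = 8.3301
y' = 4 + -2.0·sin(2.6180)·2.5 = 1.5000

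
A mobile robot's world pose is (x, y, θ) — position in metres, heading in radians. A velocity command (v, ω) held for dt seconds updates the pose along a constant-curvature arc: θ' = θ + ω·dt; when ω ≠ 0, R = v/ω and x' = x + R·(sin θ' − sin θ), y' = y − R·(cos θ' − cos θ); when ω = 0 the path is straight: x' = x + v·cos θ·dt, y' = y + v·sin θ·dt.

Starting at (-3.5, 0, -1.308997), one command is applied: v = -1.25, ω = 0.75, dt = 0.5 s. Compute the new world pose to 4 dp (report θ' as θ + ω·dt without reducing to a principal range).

θ' = -1.3090 + 0.75·0.5 = -0.9340
R = v/ω = -1.25/0.75 = -1.6667
x' = -3.5 + -1.6667·(sin -0.9340 − sin -1.3090) = -3.7699
y' = 0 − -1.6667·(cos -0.9340 − cos -1.3090) = 0.5597

(-3.7699, 0.5597, -0.9340)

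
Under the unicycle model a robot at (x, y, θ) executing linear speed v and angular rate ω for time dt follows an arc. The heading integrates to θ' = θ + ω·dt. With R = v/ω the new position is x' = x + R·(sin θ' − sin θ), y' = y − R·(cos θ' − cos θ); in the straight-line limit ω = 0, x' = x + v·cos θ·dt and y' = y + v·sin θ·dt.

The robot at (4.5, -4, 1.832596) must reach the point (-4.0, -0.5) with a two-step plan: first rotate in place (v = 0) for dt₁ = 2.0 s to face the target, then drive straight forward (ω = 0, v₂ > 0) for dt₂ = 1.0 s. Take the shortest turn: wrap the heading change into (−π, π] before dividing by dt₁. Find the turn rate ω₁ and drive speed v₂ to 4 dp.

heading to target = atan2(-0.5−-4, -4−4.5) = 2.7510
Δθ = wrap(2.7510 − 1.8326) = 0.9184; ω₁ = Δθ/dt₁ = 0.4592
distance = √((-4−4.5)² + (-0.5−-4)²) = 9.1924; v₂ = distance/dt₂ = 9.1924

ω₁ = 0.4592, v₂ = 9.1924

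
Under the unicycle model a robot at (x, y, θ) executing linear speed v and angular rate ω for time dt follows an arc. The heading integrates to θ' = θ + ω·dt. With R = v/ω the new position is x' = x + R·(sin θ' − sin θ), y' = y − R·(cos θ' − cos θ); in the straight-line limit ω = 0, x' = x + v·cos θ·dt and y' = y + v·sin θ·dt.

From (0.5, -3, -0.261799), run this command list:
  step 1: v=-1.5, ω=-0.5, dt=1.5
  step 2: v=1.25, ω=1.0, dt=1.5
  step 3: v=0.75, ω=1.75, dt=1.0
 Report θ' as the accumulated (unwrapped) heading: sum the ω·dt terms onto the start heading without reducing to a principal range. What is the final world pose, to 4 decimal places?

(0.5147, -1.4905, 2.2382)

step 1: θ'=-1.0118 (R=3.0000) → pose (-1.2669, -1.6932, -1.0118)
step 2: θ'=0.4882 (R=1.2500) → pose (0.3791, -2.1343, 0.4882)
step 3: θ'=2.2382 (R=0.4286) → pose (0.5147, -1.4905, 2.2382)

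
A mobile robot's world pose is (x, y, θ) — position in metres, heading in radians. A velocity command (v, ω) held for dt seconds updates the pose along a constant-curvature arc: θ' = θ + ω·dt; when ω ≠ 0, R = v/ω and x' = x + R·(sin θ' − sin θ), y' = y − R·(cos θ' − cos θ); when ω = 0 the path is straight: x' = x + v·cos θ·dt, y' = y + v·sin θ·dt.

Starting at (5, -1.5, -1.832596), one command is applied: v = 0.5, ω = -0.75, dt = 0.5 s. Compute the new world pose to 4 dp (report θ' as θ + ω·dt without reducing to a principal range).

θ' = -1.8326 + -0.75·0.5 = -2.2076
R = v/ω = 0.5/-0.75 = -0.6667
x' = 5 + -0.6667·(sin -2.2076 − sin -1.8326) = 4.8921
y' = -1.5 − -0.6667·(cos -2.2076 − cos -1.8326) = -1.7239

(4.8921, -1.7239, -2.2076)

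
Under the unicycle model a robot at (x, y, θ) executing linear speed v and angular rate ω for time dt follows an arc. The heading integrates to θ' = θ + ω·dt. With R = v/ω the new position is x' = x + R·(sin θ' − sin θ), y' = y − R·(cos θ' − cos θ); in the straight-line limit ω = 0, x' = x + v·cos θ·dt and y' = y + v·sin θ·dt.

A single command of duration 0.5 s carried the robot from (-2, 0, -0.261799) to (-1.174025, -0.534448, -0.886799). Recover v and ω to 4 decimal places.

Δθ = -0.886799 − -0.261799 = -0.625000
ω = Δθ/dt = -0.625000/0.5 = -1.2500
R = Δx/(sin θ' − sin θ) = -1.6000
v = R·ω = -1.6000·-1.2500 = 2.0000

v = 2.0000, ω = -1.2500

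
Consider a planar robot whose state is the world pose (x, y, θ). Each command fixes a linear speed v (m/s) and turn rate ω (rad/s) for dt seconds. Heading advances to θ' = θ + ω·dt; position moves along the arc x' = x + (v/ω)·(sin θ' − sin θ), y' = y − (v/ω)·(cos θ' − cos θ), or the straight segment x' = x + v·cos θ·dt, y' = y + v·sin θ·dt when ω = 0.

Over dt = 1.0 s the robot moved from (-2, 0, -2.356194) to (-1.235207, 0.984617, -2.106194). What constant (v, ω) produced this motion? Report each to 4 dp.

v = -1.2500, ω = 0.2500

Δθ = -2.106194 − -2.356194 = 0.250000
ω = Δθ/dt = 0.250000/1.0 = 0.2500
R = −Δy/(cos θ' − cos θ) = -5.0000
v = R·ω = -5.0000·0.2500 = -1.2500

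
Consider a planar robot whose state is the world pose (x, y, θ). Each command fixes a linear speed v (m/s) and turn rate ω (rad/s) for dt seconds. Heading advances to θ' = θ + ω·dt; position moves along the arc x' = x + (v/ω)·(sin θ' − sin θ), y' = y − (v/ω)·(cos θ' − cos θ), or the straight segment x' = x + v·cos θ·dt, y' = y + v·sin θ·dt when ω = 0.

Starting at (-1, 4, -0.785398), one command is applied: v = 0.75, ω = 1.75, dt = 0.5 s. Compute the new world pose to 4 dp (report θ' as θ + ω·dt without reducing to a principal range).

(-0.6586, 3.8762, 0.0896)

θ' = -0.7854 + 1.75·0.5 = 0.0896
R = v/ω = 0.75/1.75 = 0.4286
x' = -1 + 0.4286·(sin 0.0896 − sin -0.7854) = -0.6586
y' = 4 − 0.4286·(cos 0.0896 − cos -0.7854) = 3.8762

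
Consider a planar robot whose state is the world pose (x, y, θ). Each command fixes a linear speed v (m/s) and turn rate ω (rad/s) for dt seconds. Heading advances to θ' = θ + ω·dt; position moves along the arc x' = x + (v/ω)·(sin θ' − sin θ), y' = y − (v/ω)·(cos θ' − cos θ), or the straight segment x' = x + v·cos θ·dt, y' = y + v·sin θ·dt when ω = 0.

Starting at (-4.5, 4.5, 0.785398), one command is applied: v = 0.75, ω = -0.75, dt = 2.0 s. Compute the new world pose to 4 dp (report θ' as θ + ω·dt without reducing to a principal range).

(-3.1376, 4.5482, -0.7146)

θ' = 0.7854 + -0.75·2.0 = -0.7146
R = v/ω = 0.75/-0.75 = -1.0000
x' = -4.5 + -1.0000·(sin -0.7146 − sin 0.7854) = -3.1376
y' = 4.5 − -1.0000·(cos -0.7146 − cos 0.7854) = 4.5482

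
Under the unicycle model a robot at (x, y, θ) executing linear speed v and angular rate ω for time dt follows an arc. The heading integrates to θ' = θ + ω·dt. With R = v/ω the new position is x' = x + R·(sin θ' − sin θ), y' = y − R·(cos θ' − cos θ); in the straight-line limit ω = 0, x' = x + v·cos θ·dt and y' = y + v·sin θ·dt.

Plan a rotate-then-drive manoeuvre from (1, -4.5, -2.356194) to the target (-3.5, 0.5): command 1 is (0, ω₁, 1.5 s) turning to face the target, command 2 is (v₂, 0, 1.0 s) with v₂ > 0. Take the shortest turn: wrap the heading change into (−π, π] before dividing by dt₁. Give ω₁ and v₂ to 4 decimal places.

ω₁ = -1.0823, v₂ = 6.7268

heading to target = atan2(0.5−-4.5, -3.5−1) = 2.3036
Δθ = wrap(2.3036 − -2.3562) = -1.6234; ω₁ = Δθ/dt₁ = -1.0823
distance = √((-3.5−1)² + (0.5−-4.5)²) = 6.7268; v₂ = distance/dt₂ = 6.7268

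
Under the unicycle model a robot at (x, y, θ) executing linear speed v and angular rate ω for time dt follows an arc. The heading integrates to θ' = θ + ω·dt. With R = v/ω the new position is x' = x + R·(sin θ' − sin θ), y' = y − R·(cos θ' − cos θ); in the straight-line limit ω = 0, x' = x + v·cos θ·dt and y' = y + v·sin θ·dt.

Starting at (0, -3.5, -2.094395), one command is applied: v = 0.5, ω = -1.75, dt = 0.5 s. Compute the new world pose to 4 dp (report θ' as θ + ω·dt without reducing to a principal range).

θ' = -2.0944 + -1.75·0.5 = -2.9694
R = v/ω = 0.5/-1.75 = -0.2857
x' = 0 + -0.2857·(sin -2.9694 − sin -2.0944) = -0.1985
y' = -3.5 − -0.2857·(cos -2.9694 − cos -2.0944) = -3.6386

(-0.1985, -3.6386, -2.9694)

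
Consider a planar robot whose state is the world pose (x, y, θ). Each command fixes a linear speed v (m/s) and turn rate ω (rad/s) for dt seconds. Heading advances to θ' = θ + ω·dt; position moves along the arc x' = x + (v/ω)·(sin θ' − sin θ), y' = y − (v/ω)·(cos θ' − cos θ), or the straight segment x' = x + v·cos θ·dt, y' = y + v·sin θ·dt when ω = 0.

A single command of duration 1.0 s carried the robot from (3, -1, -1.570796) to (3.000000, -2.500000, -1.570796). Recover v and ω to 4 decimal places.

v = 1.5000, ω = 0.0000

Δθ = -1.570796 − -1.570796 = 0.000000
ω = Δθ/dt = 0.000000/1.0 = 0.0000
ω = 0 → v = (Δx·cos θ + Δy·sin θ)/dt = 1.5000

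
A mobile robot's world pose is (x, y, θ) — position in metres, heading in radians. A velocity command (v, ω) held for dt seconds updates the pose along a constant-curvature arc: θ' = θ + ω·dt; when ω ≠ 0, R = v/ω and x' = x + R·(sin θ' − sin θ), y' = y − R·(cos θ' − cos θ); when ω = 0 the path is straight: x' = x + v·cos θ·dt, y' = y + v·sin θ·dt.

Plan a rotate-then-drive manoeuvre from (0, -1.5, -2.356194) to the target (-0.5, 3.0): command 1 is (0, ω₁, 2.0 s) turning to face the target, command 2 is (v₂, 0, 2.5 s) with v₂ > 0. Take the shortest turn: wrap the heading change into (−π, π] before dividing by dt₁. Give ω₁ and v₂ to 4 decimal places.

ω₁ = -1.1228, v₂ = 1.8111

heading to target = atan2(3−-1.5, -0.5−0) = 1.6815
Δθ = wrap(1.6815 − -2.3562) = -2.2455; ω₁ = Δθ/dt₁ = -1.1228
distance = √((-0.5−0)² + (3−-1.5)²) = 4.5277; v₂ = distance/dt₂ = 1.8111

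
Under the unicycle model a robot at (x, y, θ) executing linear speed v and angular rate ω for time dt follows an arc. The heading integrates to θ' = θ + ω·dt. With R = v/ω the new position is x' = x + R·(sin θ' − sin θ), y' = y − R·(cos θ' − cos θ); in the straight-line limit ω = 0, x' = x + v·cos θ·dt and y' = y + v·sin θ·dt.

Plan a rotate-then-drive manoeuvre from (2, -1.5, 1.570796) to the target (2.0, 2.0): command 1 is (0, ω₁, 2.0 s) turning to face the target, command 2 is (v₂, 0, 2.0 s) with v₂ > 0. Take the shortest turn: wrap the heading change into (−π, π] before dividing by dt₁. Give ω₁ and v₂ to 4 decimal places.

ω₁ = 0.0000, v₂ = 1.7500

heading to target = atan2(2−-1.5, 2−2) = 1.5708
Δθ = wrap(1.5708 − 1.5708) = 0.0000; ω₁ = Δθ/dt₁ = 0.0000
distance = √((2−2)² + (2−-1.5)²) = 3.5000; v₂ = distance/dt₂ = 1.7500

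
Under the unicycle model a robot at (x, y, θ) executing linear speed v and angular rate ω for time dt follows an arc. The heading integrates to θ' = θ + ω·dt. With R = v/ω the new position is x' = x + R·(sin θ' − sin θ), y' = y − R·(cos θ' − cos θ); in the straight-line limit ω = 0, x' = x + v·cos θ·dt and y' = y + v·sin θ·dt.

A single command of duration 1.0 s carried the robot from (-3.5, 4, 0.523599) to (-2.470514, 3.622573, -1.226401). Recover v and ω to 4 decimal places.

v = 1.2500, ω = -1.7500

Δθ = -1.226401 − 0.523599 = -1.750000
ω = Δθ/dt = -1.750000/1.0 = -1.7500
R = Δx/(sin θ' − sin θ) = -0.7143
v = R·ω = -0.7143·-1.7500 = 1.2500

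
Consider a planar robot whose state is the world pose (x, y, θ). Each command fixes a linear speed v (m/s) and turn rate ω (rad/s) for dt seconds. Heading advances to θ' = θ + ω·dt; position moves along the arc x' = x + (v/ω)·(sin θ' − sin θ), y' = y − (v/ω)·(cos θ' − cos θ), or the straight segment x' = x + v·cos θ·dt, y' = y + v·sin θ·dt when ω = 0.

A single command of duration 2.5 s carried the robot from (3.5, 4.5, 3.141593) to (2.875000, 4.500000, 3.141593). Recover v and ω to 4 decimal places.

v = 0.2500, ω = 0.0000

Δθ = 3.141593 − 3.141593 = 0.000000
ω = Δθ/dt = 0.000000/2.5 = 0.0000
ω = 0 → v = (Δx·cos θ + Δy·sin θ)/dt = 0.2500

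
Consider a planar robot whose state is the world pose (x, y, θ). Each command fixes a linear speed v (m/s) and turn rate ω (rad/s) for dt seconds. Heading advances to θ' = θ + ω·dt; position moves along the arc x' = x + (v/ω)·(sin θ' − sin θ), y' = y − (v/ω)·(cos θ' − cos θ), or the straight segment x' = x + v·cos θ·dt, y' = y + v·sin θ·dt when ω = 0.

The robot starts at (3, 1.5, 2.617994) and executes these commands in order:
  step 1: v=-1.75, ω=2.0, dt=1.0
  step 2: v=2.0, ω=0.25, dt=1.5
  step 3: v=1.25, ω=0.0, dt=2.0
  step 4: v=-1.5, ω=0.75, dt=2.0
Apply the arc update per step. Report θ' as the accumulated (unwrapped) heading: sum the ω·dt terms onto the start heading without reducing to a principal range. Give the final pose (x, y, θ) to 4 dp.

(2.9399, -1.7942, 6.4930)

step 1: θ'=4.6180 (R=-0.8750) → pose (4.3086, 2.1753, 4.6180)
step 2: θ'=4.9930 (R=8.0000) → pose (4.5859, -0.7942, 4.9930)
step 3: θ'=4.9930 (straight) → pose (5.2782, -3.1965, 4.9930)
step 4: θ'=6.4930 (R=-2.0000) → pose (2.9399, -1.7942, 6.4930)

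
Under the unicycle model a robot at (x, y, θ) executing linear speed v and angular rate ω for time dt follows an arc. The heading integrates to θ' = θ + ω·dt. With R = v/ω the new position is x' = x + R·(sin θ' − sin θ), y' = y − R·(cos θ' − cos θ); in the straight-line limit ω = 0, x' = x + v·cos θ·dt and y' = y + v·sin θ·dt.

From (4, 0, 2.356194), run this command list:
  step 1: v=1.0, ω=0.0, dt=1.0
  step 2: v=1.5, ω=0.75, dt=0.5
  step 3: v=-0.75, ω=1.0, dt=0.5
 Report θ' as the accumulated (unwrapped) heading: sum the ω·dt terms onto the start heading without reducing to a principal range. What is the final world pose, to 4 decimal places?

(3.0430, 1.0675, 3.2312)

step 1: θ'=2.3562 (straight) → pose (3.2929, 0.7071, 2.3562)
step 2: θ'=2.7312 (R=2.0000) → pose (2.6766, 1.1268, 2.7312)
step 3: θ'=3.2312 (R=-0.7500) → pose (3.0430, 1.0675, 3.2312)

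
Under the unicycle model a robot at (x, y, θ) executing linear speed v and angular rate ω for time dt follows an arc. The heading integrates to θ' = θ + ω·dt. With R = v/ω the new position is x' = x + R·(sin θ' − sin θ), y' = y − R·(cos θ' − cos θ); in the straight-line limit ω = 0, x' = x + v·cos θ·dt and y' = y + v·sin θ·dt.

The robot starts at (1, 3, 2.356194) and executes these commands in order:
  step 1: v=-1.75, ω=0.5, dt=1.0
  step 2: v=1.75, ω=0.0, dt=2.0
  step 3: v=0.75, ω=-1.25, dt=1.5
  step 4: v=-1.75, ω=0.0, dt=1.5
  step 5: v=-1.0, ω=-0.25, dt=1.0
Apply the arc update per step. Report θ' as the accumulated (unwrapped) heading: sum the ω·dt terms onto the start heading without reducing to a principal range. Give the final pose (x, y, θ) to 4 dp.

(-3.3119, 1.0760, 0.7312)

step 1: θ'=2.8562 (R=-3.5000) → pose (2.4895, 2.1164, 2.8562)
step 2: θ'=2.8562 (straight) → pose (-0.8689, 3.1018, 2.8562)
step 3: θ'=0.9812 (R=-0.6000) → pose (-1.1987, 4.0112, 0.9812)
step 4: θ'=0.9812 (straight) → pose (-2.6583, 1.8294, 0.9812)
step 5: θ'=0.7312 (R=4.0000) → pose (-3.3119, 1.0760, 0.7312)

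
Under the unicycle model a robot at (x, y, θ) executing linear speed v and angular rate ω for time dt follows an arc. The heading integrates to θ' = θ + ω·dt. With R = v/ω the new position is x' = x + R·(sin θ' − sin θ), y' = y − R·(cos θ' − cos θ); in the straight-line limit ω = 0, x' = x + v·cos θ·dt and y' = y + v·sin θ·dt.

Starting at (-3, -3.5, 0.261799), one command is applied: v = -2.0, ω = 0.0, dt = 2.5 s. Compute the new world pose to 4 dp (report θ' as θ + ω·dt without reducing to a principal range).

(-7.8296, -4.7941, 0.2618)

θ' = 0.2618 + 0.0·2.5 = 0.2618
ω = 0 → straight: x' = -3 + -2.0·cos(0.2618)·2.5 = -7.8296
y' = -3.5 + -2.0·sin(0.2618)·2.5 = -4.7941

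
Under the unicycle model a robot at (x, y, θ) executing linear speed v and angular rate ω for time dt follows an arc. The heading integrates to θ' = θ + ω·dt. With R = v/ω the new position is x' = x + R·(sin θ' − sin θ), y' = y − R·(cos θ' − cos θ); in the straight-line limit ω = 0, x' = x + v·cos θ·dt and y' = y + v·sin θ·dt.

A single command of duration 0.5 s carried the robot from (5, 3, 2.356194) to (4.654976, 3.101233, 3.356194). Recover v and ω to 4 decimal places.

Δθ = 3.356194 − 2.356194 = 1.000000
ω = Δθ/dt = 1.000000/0.5 = 2.0000
R = Δx/(sin θ' − sin θ) = 0.3750
v = R·ω = 0.3750·2.0000 = 0.7500

v = 0.7500, ω = 2.0000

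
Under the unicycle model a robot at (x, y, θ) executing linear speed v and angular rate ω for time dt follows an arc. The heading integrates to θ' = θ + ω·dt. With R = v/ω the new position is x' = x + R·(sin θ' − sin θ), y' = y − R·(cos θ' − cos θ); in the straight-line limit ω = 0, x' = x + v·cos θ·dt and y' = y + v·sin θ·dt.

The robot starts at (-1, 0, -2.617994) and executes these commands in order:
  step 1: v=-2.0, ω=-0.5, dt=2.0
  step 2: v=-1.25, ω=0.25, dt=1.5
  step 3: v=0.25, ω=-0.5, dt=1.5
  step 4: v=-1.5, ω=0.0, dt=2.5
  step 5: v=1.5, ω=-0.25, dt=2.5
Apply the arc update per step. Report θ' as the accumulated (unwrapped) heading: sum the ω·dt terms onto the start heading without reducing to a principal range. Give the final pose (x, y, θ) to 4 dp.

step 1: θ'=-3.6180 (R=4.0000) → pose (2.8343, 0.0905, -3.6180)
step 2: θ'=-3.2430 (R=-5.0000) → pose (4.6211, -0.4406, -3.2430)
step 3: θ'=-3.9930 (R=-0.5000) → pose (4.2956, -0.2726, -3.9930)
step 4: θ'=-3.9930 (straight) → pose (6.7666, -3.0934, -3.9930)
step 5: θ'=-4.6180 (R=-6.0000) → pose (5.3066, 0.2947, -4.6180)

(5.3066, 0.2947, -4.6180)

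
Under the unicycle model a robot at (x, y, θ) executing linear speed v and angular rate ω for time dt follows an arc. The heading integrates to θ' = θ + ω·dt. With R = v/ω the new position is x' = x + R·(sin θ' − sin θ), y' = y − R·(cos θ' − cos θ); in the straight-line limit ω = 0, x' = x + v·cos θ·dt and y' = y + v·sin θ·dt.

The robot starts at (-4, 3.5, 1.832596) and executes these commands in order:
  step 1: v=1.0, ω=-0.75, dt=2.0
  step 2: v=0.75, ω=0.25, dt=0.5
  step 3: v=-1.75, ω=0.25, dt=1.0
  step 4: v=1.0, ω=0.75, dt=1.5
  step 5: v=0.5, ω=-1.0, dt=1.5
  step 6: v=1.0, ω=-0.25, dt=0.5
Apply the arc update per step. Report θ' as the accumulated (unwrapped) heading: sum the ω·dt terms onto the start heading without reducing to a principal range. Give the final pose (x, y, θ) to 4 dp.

(-3.0366, 6.3829, 0.2076)

step 1: θ'=0.3326 (R=-1.3333) → pose (-3.1474, 5.1054, 0.3326)
step 2: θ'=0.4576 (R=3.0000) → pose (-2.8015, 5.2496, 0.4576)
step 3: θ'=0.7076 (R=-7.0000) → pose (-4.2591, 4.2893, 0.7076)
step 4: θ'=1.8326 (R=1.3333) → pose (-3.8378, 5.6476, 1.8326)
step 5: θ'=0.3326 (R=-0.5000) → pose (-3.5181, 6.2496, 0.3326)
step 6: θ'=0.2076 (R=-4.0000) → pose (-3.0366, 6.3829, 0.2076)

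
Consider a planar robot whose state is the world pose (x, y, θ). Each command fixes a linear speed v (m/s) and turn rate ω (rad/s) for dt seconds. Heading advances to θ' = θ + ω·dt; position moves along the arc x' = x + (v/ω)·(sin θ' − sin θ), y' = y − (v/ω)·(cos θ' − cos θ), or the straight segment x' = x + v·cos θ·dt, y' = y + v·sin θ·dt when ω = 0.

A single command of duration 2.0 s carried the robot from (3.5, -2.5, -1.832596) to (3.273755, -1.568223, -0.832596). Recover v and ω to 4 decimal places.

v = -0.5000, ω = 0.5000

Δθ = -0.832596 − -1.832596 = 1.000000
ω = Δθ/dt = 1.000000/2.0 = 0.5000
R = −Δy/(cos θ' − cos θ) = -1.0000
v = R·ω = -1.0000·0.5000 = -0.5000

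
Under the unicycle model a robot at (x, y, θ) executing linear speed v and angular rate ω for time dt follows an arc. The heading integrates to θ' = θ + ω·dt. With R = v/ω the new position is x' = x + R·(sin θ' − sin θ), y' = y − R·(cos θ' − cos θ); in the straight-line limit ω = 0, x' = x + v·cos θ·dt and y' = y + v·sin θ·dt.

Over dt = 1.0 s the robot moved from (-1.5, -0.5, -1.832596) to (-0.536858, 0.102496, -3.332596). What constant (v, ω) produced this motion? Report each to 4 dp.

v = -1.2500, ω = -1.5000

Δθ = -3.332596 − -1.832596 = -1.500000
ω = Δθ/dt = -1.500000/1.0 = -1.5000
R = Δx/(sin θ' − sin θ) = 0.8333
v = R·ω = 0.8333·-1.5000 = -1.2500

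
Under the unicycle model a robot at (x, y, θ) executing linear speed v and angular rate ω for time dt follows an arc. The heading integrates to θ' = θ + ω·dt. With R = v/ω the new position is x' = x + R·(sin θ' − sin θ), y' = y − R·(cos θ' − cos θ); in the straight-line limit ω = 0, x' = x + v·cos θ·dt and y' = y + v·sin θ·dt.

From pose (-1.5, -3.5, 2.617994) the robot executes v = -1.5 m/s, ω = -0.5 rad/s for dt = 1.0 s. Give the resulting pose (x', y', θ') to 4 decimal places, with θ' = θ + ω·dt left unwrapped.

(-0.4380, -4.5372, 2.1180)

θ' = 2.6180 + -0.5·1.0 = 2.1180
R = v/ω = -1.5/-0.5 = 3.0000
x' = -1.5 + 3.0000·(sin 2.1180 − sin 2.6180) = -0.4380
y' = -3.5 − 3.0000·(cos 2.1180 − cos 2.6180) = -4.5372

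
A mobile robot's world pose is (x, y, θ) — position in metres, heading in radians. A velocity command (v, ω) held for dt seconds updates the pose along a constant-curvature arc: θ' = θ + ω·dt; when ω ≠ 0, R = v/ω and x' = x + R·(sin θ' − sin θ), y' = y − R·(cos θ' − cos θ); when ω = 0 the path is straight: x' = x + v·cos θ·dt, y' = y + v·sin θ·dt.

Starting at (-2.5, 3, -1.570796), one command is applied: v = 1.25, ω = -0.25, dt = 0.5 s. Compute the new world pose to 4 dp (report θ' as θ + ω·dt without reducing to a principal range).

(-2.5390, 2.3766, -1.6958)

θ' = -1.5708 + -0.25·0.5 = -1.6958
R = v/ω = 1.25/-0.25 = -5.0000
x' = -2.5 + -5.0000·(sin -1.6958 − sin -1.5708) = -2.5390
y' = 3 − -5.0000·(cos -1.6958 − cos -1.5708) = 2.3766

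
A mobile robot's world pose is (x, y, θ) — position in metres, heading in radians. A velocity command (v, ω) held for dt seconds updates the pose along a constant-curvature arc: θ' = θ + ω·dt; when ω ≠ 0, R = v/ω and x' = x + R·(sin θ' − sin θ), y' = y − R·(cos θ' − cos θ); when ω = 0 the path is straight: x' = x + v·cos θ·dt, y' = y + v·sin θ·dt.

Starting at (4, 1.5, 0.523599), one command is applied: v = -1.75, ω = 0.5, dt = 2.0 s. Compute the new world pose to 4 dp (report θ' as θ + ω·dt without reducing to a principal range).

θ' = 0.5236 + 0.5·2.0 = 1.5236
R = v/ω = -1.75/0.5 = -3.5000
x' = 4 + -3.5000·(sin 1.5236 − sin 0.5236) = 2.2539
y' = 1.5 − -3.5000·(cos 1.5236 − cos 0.5236) = -1.3660

(2.2539, -1.3660, 1.5236)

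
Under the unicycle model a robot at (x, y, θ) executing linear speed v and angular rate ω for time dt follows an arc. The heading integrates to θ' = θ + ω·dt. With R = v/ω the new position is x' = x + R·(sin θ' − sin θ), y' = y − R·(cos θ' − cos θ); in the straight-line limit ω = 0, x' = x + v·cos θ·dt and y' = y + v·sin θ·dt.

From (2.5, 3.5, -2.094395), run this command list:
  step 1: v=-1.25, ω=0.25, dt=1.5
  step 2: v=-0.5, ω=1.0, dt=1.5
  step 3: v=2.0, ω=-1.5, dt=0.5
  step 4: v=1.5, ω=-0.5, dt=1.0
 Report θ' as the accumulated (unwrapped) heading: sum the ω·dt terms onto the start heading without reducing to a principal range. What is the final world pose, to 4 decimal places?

(4.0493, 3.8811, -1.4694)

step 1: θ'=-1.7194 (R=-5.0000) → pose (3.1148, 5.2597, -1.7194)
step 2: θ'=-0.2194 (R=-0.5000) → pose (2.7291, 5.8218, -0.2194)
step 3: θ'=-0.9694 (R=-1.3333) → pose (3.5383, 5.2748, -0.9694)
step 4: θ'=-1.4694 (R=-3.0000) → pose (4.0493, 3.8811, -1.4694)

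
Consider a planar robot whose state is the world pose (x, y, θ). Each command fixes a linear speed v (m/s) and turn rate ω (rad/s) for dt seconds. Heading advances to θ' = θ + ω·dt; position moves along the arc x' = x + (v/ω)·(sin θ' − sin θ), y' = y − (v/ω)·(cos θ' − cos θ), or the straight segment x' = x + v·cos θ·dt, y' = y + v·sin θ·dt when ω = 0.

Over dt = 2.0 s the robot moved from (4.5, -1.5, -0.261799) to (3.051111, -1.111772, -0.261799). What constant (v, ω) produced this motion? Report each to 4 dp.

Δθ = -0.261799 − -0.261799 = 0.000000
ω = Δθ/dt = 0.000000/2.0 = 0.0000
ω = 0 → v = (Δx·cos θ + Δy·sin θ)/dt = -0.7500

v = -0.7500, ω = 0.0000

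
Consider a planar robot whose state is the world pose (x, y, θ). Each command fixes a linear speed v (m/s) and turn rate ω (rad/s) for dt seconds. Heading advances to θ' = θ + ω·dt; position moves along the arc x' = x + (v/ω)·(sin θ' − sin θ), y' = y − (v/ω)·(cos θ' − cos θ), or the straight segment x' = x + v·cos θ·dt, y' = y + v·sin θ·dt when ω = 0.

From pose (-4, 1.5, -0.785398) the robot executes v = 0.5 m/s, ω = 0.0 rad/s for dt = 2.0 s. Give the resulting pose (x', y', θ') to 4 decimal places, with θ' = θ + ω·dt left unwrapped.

θ' = -0.7854 + 0.0·2.0 = -0.7854
ω = 0 → straight: x' = -4 + 0.5·cos(-0.7854)·2.0 = -3.2929
y' = 1.5 + 0.5·sin(-0.7854)·2.0 = 0.7929

(-3.2929, 0.7929, -0.7854)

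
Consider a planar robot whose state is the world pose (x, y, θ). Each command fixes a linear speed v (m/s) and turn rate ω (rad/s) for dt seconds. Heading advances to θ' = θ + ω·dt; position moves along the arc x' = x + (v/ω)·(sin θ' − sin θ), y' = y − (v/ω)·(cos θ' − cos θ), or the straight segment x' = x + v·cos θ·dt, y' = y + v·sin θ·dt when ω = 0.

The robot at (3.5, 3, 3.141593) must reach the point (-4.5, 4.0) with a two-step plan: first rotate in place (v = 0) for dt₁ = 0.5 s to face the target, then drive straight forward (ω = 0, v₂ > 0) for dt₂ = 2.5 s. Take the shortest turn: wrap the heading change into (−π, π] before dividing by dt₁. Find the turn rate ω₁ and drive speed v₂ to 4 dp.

heading to target = atan2(4−3, -4.5−3.5) = 3.0172
Δθ = wrap(3.0172 − 3.1416) = -0.1244; ω₁ = Δθ/dt₁ = -0.2487
distance = √((-4.5−3.5)² + (4−3)²) = 8.0623; v₂ = distance/dt₂ = 3.2249

ω₁ = -0.2487, v₂ = 3.2249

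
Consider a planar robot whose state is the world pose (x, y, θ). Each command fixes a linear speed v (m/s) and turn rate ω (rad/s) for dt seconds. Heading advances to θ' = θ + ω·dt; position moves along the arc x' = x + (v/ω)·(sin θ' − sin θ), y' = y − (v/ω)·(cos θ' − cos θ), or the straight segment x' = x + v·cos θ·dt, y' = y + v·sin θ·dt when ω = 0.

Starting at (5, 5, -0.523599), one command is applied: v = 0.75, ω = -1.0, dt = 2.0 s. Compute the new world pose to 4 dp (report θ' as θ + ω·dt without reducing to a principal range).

(5.0596, 3.7392, -2.5236)

θ' = -0.5236 + -1.0·2.0 = -2.5236
R = v/ω = 0.75/-1.0 = -0.7500
x' = 5 + -0.7500·(sin -2.5236 − sin -0.5236) = 5.0596
y' = 5 − -0.7500·(cos -2.5236 − cos -0.5236) = 3.7392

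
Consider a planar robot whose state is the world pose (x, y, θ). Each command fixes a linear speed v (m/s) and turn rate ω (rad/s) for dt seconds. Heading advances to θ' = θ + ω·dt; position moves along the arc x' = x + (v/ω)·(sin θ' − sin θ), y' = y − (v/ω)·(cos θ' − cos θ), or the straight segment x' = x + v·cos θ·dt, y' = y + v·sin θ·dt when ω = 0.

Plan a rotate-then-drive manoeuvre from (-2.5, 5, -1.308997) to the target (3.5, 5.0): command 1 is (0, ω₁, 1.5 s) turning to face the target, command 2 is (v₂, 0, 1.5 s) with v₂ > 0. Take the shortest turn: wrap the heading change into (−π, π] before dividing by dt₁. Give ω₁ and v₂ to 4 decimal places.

ω₁ = 0.8727, v₂ = 4.0000

heading to target = atan2(5−5, 3.5−-2.5) = 0.0000
Δθ = wrap(0.0000 − -1.3090) = 1.3090; ω₁ = Δθ/dt₁ = 0.8727
distance = √((3.5−-2.5)² + (5−5)²) = 6.0000; v₂ = distance/dt₂ = 4.0000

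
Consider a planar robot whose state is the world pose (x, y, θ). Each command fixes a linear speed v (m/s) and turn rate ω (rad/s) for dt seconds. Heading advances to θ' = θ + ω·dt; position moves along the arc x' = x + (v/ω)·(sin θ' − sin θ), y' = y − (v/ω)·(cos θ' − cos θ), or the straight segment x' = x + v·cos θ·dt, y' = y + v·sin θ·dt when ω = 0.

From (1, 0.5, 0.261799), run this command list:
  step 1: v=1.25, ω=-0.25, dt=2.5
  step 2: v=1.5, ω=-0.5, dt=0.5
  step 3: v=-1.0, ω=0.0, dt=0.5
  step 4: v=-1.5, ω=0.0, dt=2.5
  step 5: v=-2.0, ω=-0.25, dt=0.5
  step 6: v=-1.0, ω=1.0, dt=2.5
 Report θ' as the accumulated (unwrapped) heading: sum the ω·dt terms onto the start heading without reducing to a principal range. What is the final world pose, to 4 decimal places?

step 1: θ'=-0.3632 (R=-5.0000) → pose (4.0704, 0.3442, -0.3632)
step 2: θ'=-0.6132 (R=-3.0000) → pose (4.7311, -0.0067, -0.6132)
step 3: θ'=-0.6132 (straight) → pose (4.3222, 0.2811, -0.6132)
step 4: θ'=-0.6132 (straight) → pose (1.2554, 2.4392, -0.6132)
step 5: θ'=-0.7382 (R=8.0000) → pose (0.4756, 3.0642, -0.7382)
step 6: θ'=1.7618 (R=-1.0000) → pose (-1.1791, 2.1347, 1.7618)

(-1.1791, 2.1347, 1.7618)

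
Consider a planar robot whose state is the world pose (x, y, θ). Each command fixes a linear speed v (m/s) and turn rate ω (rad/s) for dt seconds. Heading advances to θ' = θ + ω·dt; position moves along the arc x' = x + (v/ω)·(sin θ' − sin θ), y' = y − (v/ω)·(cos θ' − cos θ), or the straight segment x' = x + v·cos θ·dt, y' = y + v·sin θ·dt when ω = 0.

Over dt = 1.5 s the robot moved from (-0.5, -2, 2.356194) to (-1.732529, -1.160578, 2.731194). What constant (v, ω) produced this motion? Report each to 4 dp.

v = 1.0000, ω = 0.2500

Δθ = 2.731194 − 2.356194 = 0.375000
ω = Δθ/dt = 0.375000/1.5 = 0.2500
R = Δx/(sin θ' − sin θ) = 4.0000
v = R·ω = 4.0000·0.2500 = 1.0000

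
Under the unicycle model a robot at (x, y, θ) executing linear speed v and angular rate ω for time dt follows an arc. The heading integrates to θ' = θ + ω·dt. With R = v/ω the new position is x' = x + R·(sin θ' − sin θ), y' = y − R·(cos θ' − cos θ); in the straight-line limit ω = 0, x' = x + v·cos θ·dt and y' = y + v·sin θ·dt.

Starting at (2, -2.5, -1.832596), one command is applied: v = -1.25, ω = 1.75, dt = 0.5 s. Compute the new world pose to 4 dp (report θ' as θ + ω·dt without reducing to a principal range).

(1.8942, -1.9041, -0.9576)

θ' = -1.8326 + 1.75·0.5 = -0.9576
R = v/ω = -1.25/1.75 = -0.7143
x' = 2 + -0.7143·(sin -0.9576 − sin -1.8326) = 1.8942
y' = -2.5 − -0.7143·(cos -0.9576 − cos -1.8326) = -1.9041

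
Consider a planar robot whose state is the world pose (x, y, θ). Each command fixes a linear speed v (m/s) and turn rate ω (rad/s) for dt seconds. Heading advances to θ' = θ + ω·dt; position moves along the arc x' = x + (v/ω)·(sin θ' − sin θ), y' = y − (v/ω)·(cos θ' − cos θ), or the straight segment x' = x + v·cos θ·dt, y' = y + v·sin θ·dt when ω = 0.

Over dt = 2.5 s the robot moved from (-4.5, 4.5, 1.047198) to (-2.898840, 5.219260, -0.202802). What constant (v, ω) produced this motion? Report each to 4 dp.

v = 0.7500, ω = -0.5000

Δθ = -0.202802 − 1.047198 = -1.250000
ω = Δθ/dt = -1.250000/2.5 = -0.5000
R = Δx/(sin θ' − sin θ) = -1.5000
v = R·ω = -1.5000·-0.5000 = 0.7500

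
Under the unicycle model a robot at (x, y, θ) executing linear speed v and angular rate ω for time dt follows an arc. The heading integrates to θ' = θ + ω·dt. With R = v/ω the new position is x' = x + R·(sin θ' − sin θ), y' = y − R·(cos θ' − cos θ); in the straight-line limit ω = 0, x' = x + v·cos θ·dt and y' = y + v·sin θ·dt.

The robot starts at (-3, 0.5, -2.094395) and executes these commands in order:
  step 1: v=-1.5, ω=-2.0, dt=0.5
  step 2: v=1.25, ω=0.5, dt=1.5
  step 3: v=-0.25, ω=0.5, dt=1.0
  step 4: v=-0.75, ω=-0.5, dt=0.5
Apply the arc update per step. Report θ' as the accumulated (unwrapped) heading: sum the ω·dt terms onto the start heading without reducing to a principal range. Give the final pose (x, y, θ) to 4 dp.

step 1: θ'=-3.0944 (R=0.7500) → pose (-2.3859, 0.8742, -3.0944)
step 2: θ'=-2.3444 (R=2.5000) → pose (-4.0564, 0.1237, -2.3444)
step 3: θ'=-1.8444 (R=-0.5000) → pose (-3.9327, 0.3380, -1.8444)
step 4: θ'=-2.0944 (R=1.5000) → pose (-3.7875, 0.6827, -2.0944)

(-3.7875, 0.6827, -2.0944)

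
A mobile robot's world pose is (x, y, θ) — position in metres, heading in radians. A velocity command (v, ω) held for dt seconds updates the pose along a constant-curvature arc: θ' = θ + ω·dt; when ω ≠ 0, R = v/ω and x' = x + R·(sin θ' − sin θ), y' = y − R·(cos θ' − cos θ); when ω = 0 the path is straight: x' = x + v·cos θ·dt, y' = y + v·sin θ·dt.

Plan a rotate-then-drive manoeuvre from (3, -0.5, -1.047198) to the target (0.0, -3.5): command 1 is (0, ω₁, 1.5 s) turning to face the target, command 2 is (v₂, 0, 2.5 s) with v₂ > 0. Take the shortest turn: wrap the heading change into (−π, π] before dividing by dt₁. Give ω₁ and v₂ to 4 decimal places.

heading to target = atan2(-3.5−-0.5, 0−3) = -2.3562
Δθ = wrap(-2.3562 − -1.0472) = -1.3090; ω₁ = Δθ/dt₁ = -0.8727
distance = √((0−3)² + (-3.5−-0.5)²) = 4.2426; v₂ = distance/dt₂ = 1.6971

ω₁ = -0.8727, v₂ = 1.6971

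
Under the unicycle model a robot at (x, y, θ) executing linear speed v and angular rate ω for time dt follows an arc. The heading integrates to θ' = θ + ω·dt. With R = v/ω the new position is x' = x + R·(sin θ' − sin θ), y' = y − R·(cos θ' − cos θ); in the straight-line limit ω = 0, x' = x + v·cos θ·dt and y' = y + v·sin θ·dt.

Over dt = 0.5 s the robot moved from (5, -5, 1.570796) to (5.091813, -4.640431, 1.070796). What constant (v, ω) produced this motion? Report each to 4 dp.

Δθ = 1.070796 − 1.570796 = -0.500000
ω = Δθ/dt = -0.500000/0.5 = -1.0000
R = −Δy/(cos θ' − cos θ) = -0.7500
v = R·ω = -0.7500·-1.0000 = 0.7500

v = 0.7500, ω = -1.0000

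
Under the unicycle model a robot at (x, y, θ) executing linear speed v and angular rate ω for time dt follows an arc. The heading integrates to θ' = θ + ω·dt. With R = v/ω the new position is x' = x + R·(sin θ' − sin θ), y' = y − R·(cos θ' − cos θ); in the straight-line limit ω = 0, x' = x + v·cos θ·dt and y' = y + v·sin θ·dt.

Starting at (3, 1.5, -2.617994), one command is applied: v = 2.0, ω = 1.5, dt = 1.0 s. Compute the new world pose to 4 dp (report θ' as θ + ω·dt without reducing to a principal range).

(2.4677, -0.2380, -1.1180)

θ' = -2.6180 + 1.5·1.0 = -1.1180
R = v/ω = 2.0/1.5 = 1.3333
x' = 3 + 1.3333·(sin -1.1180 − sin -2.6180) = 2.4677
y' = 1.5 − 1.3333·(cos -1.1180 − cos -2.6180) = -0.2380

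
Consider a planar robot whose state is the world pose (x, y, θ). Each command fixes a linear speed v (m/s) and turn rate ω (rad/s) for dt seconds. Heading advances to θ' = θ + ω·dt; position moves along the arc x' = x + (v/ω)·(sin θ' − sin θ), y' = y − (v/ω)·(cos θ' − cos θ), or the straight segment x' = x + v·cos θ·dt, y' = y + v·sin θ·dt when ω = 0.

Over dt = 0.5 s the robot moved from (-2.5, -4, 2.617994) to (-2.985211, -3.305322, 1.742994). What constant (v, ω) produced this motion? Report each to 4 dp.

v = 1.7500, ω = -1.7500

Δθ = 1.742994 − 2.617994 = -0.875000
ω = Δθ/dt = -0.875000/0.5 = -1.7500
R = −Δy/(cos θ' − cos θ) = -1.0000
v = R·ω = -1.0000·-1.7500 = 1.7500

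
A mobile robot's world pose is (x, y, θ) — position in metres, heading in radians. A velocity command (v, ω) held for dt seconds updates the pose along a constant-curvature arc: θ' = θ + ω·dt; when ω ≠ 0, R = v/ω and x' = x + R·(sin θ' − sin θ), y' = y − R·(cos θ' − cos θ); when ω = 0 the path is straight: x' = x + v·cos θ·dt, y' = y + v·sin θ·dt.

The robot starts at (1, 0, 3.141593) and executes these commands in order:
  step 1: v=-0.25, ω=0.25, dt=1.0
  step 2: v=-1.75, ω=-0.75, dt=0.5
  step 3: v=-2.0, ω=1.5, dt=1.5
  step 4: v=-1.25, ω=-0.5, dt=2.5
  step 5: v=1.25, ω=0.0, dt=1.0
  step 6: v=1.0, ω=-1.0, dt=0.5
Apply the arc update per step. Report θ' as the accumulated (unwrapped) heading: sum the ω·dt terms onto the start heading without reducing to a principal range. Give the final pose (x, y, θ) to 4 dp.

step 1: θ'=3.3916 (R=-1.0000) → pose (1.2474, 0.0311, 3.3916)
step 2: θ'=3.0166 (R=2.3333) → pose (2.1156, 0.0854, 3.0166)
step 3: θ'=5.2666 (R=-1.3333) → pose (3.4156, 2.1100, 5.2666)
step 4: θ'=4.0166 (R=2.5000) → pose (3.6225, 5.0282, 4.0166)
step 5: θ'=4.0166 (straight) → pose (2.8213, 4.0688, 4.0166)
step 6: θ'=3.5166 (R=-1.0000) → pose (2.4200, 3.7793, 3.5166)

(2.4200, 3.7793, 3.5166)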